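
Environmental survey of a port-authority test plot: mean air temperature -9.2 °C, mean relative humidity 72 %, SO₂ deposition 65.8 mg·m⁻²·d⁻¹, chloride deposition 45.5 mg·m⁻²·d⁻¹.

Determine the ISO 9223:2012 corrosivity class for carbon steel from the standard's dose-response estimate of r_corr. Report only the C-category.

C2

carbon steel: T≤10 °C ⇒ hinge +0.150·(-9.2−10) = -2.8800
  sulphur-dioxide contribution → 3.699 μm/a
  chloride contribution → 8.103 μm/a
  ⇒ r_corr(carbon steel) = 11.8 μm/a
ISO 9223 Table 2 (carbon steel): 1.3 < 11.8 ≤ 25 μm/a ⇒ C2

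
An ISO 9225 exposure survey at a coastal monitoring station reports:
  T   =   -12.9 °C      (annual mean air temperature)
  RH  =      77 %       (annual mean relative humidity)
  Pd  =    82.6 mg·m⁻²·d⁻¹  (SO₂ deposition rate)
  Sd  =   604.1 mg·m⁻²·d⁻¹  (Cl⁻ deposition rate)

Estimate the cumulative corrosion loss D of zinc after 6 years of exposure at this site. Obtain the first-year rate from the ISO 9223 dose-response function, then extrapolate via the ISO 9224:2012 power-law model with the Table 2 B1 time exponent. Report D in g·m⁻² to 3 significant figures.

zinc: T≤10 °C ⇒ hinge +0.038·(-12.9−10) = -0.8702
  SO₂ term: 0.0129·82.6^0.44·exp(0.046·77-0.8702) = 1.301
  Cl⁻ term: 0.0175·604.1^0.57·exp(0.008·77+0.085·-12.9) = 0.4165
  sum: 1.301 + 0.4165 → r_corr = 1.718 μm/a
Long-term exponent b (ISO 9224 Table 2, B1) = 0.813
  D(6) = 1.718 × 6^0.813 = 1.718 × 4.292 = 7.373 μm
  Mass loss = 7.373 μm × 7.14 g/cm³ = 52.64 g·m⁻²

D(6) = 52.6 g·m⁻²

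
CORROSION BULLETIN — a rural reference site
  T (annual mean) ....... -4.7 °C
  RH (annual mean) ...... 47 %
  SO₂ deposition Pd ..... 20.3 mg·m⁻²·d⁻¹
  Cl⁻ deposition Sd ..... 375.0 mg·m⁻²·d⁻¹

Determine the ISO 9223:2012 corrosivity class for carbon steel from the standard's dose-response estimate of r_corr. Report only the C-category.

carbon steel: f(T) = +0.150·(T−10) [T≤10 °C] = -2.2050
  Pd branch = 1.77·Pd^0.52·e^(0.02·RH+f) = 2.39 μm/a
  Cl⁻ term: 0.102·375.0^0.62·exp(0.033·47+0.04·-4.7) = 15.72
  r_corr = 2.39 + 15.72 = 18.11 μm/a
18.1 μm/a falls in (1.3, 25] for carbon steel → category C2

C2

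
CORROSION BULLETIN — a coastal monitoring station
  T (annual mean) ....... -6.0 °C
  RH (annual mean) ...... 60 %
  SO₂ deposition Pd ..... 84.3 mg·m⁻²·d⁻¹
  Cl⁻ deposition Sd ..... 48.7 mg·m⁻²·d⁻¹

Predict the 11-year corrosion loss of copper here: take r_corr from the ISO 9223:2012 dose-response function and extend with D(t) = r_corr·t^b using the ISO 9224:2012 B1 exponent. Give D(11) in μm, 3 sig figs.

copper: f(T) = +0.126·(T−10) [T≤10 °C] = -2.0160
  SO₂ term: 0.0053·84.3^0.26·exp(0.059·60-2.0160) = 0.07706
  Sd branch = 0.01025·Sd^0.27·e^(0.036·RH+0.049·T) = 0.1891 μm/a
  sum: 0.07706 + 0.1891 → r_corr = 0.2662 μm/a
Long-term exponent b (ISO 9224 Table 2, B1) = 0.667
  D(11) = 0.2662 × 11^0.667 = 0.2662 × 4.95 = 1.318 μm

D(11) = 1.32 μm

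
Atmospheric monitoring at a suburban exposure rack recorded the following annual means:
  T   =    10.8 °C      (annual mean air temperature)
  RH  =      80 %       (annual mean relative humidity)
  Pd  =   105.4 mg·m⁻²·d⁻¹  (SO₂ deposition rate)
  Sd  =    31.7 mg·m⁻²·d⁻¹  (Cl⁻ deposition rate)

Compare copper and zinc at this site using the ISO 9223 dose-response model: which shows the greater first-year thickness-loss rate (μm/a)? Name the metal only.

copper: T>10 °C ⇒ hinge -0.080·(10.8−10) = -0.0640
  Pd branch = 0.0053·Pd^0.26·e^(0.059·RH+f) = 1.872 μm/a
  Sd branch = 0.01025·Sd^0.27·e^(0.036·RH+0.049·T) = 0.7881 μm/a
  r_corr = 1.872 + 0.7881 = 2.66 μm/a
zinc: f(T) = -0.071·(T−10) [T>10 °C] = -0.0568
  SO₂ term: 0.0129·105.4^0.44·exp(0.046·80-0.0568) = 3.751
  Sd branch = 0.0175·Sd^0.57·e^(0.008·RH+0.085·T) = 0.596 μm/a
  sum: 3.751 + 0.596 → r_corr = 4.347 μm/a
Ordering by μm/a: zinc (4.35) > copper (2.66)

zinc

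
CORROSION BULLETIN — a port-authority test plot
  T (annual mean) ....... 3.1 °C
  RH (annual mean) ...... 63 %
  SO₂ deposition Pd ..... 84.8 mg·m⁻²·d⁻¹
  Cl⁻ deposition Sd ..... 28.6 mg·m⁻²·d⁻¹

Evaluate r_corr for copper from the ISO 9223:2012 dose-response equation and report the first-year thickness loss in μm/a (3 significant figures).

r_corr = 0.575 μm/a

copper: f(T) = +0.126·(T−10) [T≤10 °C] = -0.8694
  Pd branch = 0.0053·Pd^0.26·e^(0.059·RH+f) = 0.29 μm/a
  Cl⁻ term: 0.01025·28.6^0.27·exp(0.036·63+0.049·3.1) = 0.285
  r_corr = 0.29 + 0.285 = 0.575 μm/a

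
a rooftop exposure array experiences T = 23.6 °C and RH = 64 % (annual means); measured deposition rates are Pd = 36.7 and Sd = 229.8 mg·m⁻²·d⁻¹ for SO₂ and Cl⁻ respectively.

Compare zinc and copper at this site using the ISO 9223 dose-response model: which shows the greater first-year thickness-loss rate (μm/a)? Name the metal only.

zinc

zinc: T>10 °C ⇒ hinge -0.071·(23.6−10) = -0.9656
  Pd branch = 0.0129·Pd^0.44·e^(0.046·RH+f) = 0.4553 μm/a
  Sd branch = 0.0175·Sd^0.57·e^(0.008·RH+0.085·T) = 4.815 μm/a
  sum: 0.4553 + 4.815 → r_corr = 5.27 μm/a
copper: T>10 °C ⇒ hinge -0.080·(23.6−10) = -1.0880
  Pd branch = 0.0053·Pd^0.26·e^(0.059·RH+f) = 0.1988 μm/a
  Sd branch = 0.01025·Sd^0.27·e^(0.036·RH+0.049·T) = 1.416 μm/a
  sum: 0.1988 + 1.416 → r_corr = 1.615 μm/a
Ordering by μm/a: zinc (5.27) > copper (1.62)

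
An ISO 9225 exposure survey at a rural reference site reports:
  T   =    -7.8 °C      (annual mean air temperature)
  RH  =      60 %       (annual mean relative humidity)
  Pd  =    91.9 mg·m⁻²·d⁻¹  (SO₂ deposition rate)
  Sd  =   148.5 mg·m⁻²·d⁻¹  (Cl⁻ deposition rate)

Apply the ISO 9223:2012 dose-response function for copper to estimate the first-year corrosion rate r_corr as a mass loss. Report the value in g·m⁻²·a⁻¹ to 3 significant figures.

copper: f(T) = +0.126·(T−10) [T≤10 °C] = -2.2428
  Pd branch = 0.0053·Pd^0.26·e^(0.059·RH+f) = 0.06282 μm/a
  Cl⁻ term: 0.01025·148.5^0.27·exp(0.036·60+0.049·-7.8) = 0.234
  r_corr = 0.06282 + 0.234 = 0.2968 μm/a
Convert to mass loss: 0.2968 μm/a × 8.96 g/cm³ = 2.659 g·m⁻²·a⁻¹

r_corr = 2.66 g·m⁻²·a⁻¹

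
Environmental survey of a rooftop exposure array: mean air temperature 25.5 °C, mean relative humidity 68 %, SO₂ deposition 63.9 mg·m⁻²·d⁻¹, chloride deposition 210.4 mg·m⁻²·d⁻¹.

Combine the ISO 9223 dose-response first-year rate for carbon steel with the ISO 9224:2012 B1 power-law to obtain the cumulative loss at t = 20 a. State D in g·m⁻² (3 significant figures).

D(20) = 3.74e+03 g·m⁻²

carbon steel: f(T) = -0.054·(T−10) [T>10 °C] = -0.8370
  sulphur-dioxide contribution → 25.94 μm/a
  chloride contribution → 73.52 μm/a
  total first-year rate 99.46 μm/a
Long-term exponent b (ISO 9224 Table 2, B1) = 0.523
  D(20) = 99.46 × 20^0.523 = 99.46 × 4.791 = 476.5 μm
  Mass loss = 476.5 μm × 7.85 g/cm³ = 3741 g·m⁻²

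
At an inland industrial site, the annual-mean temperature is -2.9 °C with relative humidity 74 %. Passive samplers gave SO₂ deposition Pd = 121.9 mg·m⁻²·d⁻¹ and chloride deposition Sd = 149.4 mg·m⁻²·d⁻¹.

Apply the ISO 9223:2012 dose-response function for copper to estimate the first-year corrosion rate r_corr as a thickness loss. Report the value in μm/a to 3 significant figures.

r_corr = 0.780 μm/a

copper: temperature factor f = +0.126·(-12.9) = -1.6254
  sulphur-dioxide contribution → 0.2863 μm/a
  chloride contribution → 0.4932 μm/a
  total first-year rate 0.7796 μm/a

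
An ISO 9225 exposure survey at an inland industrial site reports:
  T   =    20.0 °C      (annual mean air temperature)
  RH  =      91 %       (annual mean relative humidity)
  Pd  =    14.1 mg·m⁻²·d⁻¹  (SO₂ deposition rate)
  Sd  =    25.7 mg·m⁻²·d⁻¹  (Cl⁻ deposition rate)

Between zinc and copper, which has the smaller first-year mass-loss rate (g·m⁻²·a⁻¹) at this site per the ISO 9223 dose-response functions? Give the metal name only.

zinc

zinc: temperature factor f = -0.071·(10.0) = -0.7100
  Pd branch = 0.0129·Pd^0.44·e^(0.046·RH+f) = 1.336 μm/a
  Cl⁻ term: 0.0175·25.7^0.57·exp(0.008·91+0.085·20.0) = 1.262
  sum: 1.336 + 1.262 → r_corr = 2.598 μm/a
  mass loss = 2.598 μm/a × 7.14 g/cm³ = 18.55 g·m⁻²·a⁻¹
copper: f(T) = -0.080·(T−10) [T>10 °C] = -0.8000
  Pd branch = 0.0053·Pd^0.26·e^(0.059·RH+f) = 1.017 μm/a
  Sd branch = 0.01025·Sd^0.27·e^(0.036·RH+0.049·T) = 1.737 μm/a
  r_corr = 1.017 + 1.737 = 2.754 μm/a
  mass loss = 2.754 μm/a × 8.96 g/cm³ = 24.68 g·m⁻²·a⁻¹
Ordering by g·m⁻²·a⁻¹: copper (24.7) > zinc (18.6)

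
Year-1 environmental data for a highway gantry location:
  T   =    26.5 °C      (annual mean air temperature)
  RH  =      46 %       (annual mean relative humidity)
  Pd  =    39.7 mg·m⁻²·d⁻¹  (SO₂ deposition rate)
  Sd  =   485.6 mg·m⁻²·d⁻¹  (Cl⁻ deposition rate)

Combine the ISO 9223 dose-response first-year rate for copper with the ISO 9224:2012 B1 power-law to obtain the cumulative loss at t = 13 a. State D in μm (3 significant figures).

D(13) = 6.09 μm

copper: temperature factor f = -0.080·(16.5) = -1.3200
  SO₂ term: 0.0053·39.7^0.26·exp(0.059·46-1.3200) = 0.05564
  Sd branch = 0.01025·Sd^0.27·e^(0.036·RH+0.049·T) = 1.045 μm/a
  r_corr = 0.05564 + 1.045 = 1.101 μm/a
Long-term exponent b (ISO 9224 Table 2, B1) = 0.667
  D(13) = 1.101 × 13^0.667 = 1.101 × 5.534 = 6.091 μm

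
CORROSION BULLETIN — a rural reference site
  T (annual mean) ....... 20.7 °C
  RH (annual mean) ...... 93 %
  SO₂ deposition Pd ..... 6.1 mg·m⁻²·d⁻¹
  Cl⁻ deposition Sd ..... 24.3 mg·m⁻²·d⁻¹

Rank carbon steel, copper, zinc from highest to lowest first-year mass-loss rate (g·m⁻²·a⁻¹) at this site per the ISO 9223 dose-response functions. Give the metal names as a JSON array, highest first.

["carbon steel", "copper", "zinc"]

carbon steel: T>10 °C ⇒ hinge -0.054·(20.7−10) = -0.5778
  sulphur-dioxide contribution → 16.34 μm/a
  chloride contribution → 36.32 μm/a
  ⇒ r_corr(carbon steel) = 52.66 μm/a
  mass loss = 52.66 μm/a × 7.85 g/cm³ = 413.3 g·m⁻²·a⁻¹
copper: f(T) = -0.080·(T−10) [T>10 °C] = -0.8560
  sulphur-dioxide contribution → 0.8703 μm/a
  chloride contribution → 1.903 μm/a
  ⇒ r_corr(copper) = 2.773 μm/a
  mass loss = 2.773 μm/a × 8.96 g/cm³ = 24.85 g·m⁻²·a⁻¹
zinc: f(T) = -0.071·(T−10) [T>10 °C] = -0.7597
  sulphur-dioxide contribution → 0.9641 μm/a
  chloride contribution → 1.319 μm/a
  total first-year rate 2.283 μm/a
  mass loss = 2.283 μm/a × 7.14 g/cm³ = 16.3 g·m⁻²·a⁻¹
Ordering by g·m⁻²·a⁻¹: carbon steel (413) > copper (24.8) > zinc (16.3)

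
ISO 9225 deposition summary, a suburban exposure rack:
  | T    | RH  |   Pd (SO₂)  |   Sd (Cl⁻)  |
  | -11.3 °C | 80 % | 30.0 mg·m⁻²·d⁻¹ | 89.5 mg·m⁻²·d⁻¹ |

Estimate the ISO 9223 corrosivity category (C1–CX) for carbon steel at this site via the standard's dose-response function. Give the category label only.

C2

carbon steel: T≤10 °C ⇒ hinge +0.150·(-11.3−10) = -3.1950
  Pd branch = 1.77·Pd^0.52·e^(0.02·RH+f) = 2.106 μm/a
  Sd branch = 0.102·Sd^0.62·e^(0.033·RH+0.04·T) = 14.76 μm/a
  r_corr = 2.106 + 14.76 = 16.86 μm/a
16.9 μm/a falls in (1.3, 25] for carbon steel → category C2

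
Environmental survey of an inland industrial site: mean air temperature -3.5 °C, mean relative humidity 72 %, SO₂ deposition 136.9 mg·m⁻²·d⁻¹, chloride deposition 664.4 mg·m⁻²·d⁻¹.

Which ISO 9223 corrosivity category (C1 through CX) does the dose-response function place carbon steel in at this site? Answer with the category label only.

carbon steel: temperature factor f = +0.150·(-13.5) = -2.0250
  Pd branch = 1.77·Pd^0.52·e^(0.02·RH+f) = 12.73 μm/a
  Cl⁻ term: 0.102·664.4^0.62·exp(0.033·72+0.04·-3.5) = 53.65
  sum: 12.73 + 53.65 → r_corr = 66.38 μm/a
ISO 9223 Table 2 (carbon steel): 50 < 66.4 ≤ 80 μm/a ⇒ C4

C4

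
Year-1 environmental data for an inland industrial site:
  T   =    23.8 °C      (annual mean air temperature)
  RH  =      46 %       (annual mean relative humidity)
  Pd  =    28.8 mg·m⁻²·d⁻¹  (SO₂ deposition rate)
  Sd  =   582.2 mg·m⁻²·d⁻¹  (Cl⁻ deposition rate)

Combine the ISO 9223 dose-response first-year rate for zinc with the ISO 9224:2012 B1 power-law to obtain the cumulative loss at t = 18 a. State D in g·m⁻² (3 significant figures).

zinc: f(T) = -0.071·(T−10) [T>10 °C] = -0.9798
  sulphur-dioxide contribution → 0.1763 μm/a
  chloride contribution → 7.203 μm/a
  ⇒ r_corr(zinc) = 7.379 μm/a
Power-law: D(18) = r_corr · 18^0.813
  D(18) = 7.379 × 18^0.813 = 7.379 × 10.48 = 77.37 μm
  Mass loss = 77.37 μm × 7.14 g/cm³ = 552.4 g·m⁻²

D(18) = 552 g·m⁻²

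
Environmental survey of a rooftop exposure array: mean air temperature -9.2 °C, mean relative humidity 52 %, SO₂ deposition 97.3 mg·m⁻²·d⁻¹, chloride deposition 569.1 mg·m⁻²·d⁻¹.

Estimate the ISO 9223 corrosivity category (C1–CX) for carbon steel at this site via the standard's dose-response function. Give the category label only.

carbon steel: temperature factor f = +0.150·(-19.2) = -2.8800
  SO₂ term: 1.77·97.3^0.52·exp(0.02·52-2.8800) = 3.039
  Sd branch = 0.102·Sd^0.62·e^(0.033·RH+0.04·T) = 20.06 μm/a
  sum: 3.039 + 20.06 → r_corr = 23.09 μm/a
Category bounds: 1.3…25 μm/a bracket r_corr ⇒ C2

C2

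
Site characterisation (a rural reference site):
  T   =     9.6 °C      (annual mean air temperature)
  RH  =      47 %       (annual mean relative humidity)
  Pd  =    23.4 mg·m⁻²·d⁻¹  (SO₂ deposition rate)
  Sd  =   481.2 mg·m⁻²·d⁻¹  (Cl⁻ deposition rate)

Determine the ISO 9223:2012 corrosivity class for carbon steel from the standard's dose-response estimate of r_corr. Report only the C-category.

C4

carbon steel: f(T) = +0.150·(T−10) [T≤10 °C] = -0.0600
  SO₂ term: 1.77·23.4^0.52·exp(0.02·47-0.0600) = 21.99
  Cl⁻ term: 0.102·481.2^0.62·exp(0.033·47+0.04·9.6) = 32.51
  sum: 21.99 + 32.51 → r_corr = 54.49 μm/a
Category bounds: 50…80 μm/a bracket r_corr ⇒ C4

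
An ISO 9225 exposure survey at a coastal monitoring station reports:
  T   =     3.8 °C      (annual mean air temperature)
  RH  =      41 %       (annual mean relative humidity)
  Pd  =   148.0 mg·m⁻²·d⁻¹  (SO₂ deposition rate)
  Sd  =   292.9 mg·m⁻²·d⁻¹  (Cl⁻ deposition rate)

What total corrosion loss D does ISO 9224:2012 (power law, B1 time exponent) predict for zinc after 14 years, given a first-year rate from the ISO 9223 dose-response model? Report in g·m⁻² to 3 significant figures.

zinc: f(T) = +0.038·(T−10) [T≤10 °C] = -0.2356
  SO₂ term: 0.0129·148.0^0.44·exp(0.046·41-0.2356) = 0.6057
  Cl⁻ term: 0.0175·292.9^0.57·exp(0.008·41+0.085·3.8) = 0.8547
  sum: 0.6057 + 0.8547 → r_corr = 1.46 μm/a
ISO 9224: D(t) = r_corr · t^b with b = 0.813 (zinc, B1)
  D(14) = 1.46 × 14^0.813 = 1.46 × 8.547 = 12.48 μm
  Mass loss = 12.48 μm × 7.14 g/cm³ = 89.12 g·m⁻²

D(14) = 89.1 g·m⁻²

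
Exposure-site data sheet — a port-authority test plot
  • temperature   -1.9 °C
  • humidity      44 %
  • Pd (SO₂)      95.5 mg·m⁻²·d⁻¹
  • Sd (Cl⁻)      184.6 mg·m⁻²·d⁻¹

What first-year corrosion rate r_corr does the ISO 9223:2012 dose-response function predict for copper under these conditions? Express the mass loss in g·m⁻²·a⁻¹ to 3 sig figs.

copper: f(T) = +0.126·(T−10) [T≤10 °C] = -1.4994
  sulphur-dioxide contribution → 0.05192 μm/a
  chloride contribution → 0.1862 μm/a
  total first-year rate 0.2382 μm/a
Convert to mass loss: 0.2382 μm/a × 8.96 g/cm³ = 2.134 g·m⁻²·a⁻¹

r_corr = 2.13 g·m⁻²·a⁻¹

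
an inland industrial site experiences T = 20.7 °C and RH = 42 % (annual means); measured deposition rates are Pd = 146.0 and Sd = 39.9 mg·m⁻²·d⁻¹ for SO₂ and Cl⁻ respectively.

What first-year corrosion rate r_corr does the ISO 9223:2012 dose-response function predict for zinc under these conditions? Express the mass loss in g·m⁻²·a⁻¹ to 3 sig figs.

zinc: T>10 °C ⇒ hinge -0.071·(20.7−10) = -0.7597
  sulphur-dioxide contribution → 0.3733 μm/a
  chloride contribution → 1.163 μm/a
  ⇒ r_corr(zinc) = 1.536 μm/a
Convert to mass loss: 1.536 μm/a × 7.14 g/cm³ = 10.97 g·m⁻²·a⁻¹

r_corr = 11.0 g·m⁻²·a⁻¹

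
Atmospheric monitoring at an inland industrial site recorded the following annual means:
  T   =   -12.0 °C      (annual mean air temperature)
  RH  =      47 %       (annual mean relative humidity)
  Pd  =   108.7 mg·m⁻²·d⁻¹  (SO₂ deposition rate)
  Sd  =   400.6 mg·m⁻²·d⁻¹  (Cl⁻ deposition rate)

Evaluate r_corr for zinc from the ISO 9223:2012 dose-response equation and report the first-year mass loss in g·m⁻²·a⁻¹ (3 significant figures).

r_corr = 4.73 g·m⁻²·a⁻¹

zinc: T≤10 °C ⇒ hinge +0.038·(-12.0−10) = -0.8360
  sulphur-dioxide contribution → 0.3823 μm/a
  chloride contribution → 0.2798 μm/a
  ⇒ r_corr(zinc) = 0.6621 μm/a
Convert to mass loss: 0.6621 μm/a × 7.14 g/cm³ = 4.728 g·m⁻²·a⁻¹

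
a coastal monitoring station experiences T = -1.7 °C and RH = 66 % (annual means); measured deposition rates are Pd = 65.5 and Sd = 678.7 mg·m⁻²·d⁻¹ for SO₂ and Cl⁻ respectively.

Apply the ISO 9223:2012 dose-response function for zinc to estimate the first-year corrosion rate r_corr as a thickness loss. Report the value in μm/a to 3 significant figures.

zinc: temperature factor f = +0.038·(-11.7) = -0.4446
  SO₂ term: 0.0129·65.5^0.44·exp(0.046·66-0.4446) = 1.084
  Cl⁻ term: 0.0175·678.7^0.57·exp(0.008·66+0.085·-1.7) = 1.056
  sum: 1.084 + 1.056 → r_corr = 2.14 μm/a

r_corr = 2.14 μm/a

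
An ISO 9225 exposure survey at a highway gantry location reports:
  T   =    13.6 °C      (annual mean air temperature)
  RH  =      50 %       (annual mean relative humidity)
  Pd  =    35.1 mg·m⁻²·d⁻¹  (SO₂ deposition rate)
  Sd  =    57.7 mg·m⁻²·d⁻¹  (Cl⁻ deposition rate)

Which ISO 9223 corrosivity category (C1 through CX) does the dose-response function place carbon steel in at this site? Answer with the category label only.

C3

carbon steel: f(T) = -0.054·(T−10) [T>10 °C] = -0.1944
  SO₂ term: 1.77·35.1^0.52·exp(0.02·50-0.1944) = 25.2
  Sd branch = 0.102·Sd^0.62·e^(0.033·RH+0.04·T) = 11.31 μm/a
  sum: 25.2 + 11.31 → r_corr = 36.51 μm/a
36.5 μm/a falls in (25, 50] for carbon steel → category C3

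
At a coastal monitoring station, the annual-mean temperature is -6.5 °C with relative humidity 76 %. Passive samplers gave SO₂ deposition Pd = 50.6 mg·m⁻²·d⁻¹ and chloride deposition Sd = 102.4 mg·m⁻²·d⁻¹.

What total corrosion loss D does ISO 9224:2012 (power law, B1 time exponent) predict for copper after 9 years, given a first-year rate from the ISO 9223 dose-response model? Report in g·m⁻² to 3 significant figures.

D(9) = 21.9 g·m⁻²

copper: temperature factor f = +0.126·(-16.5) = -2.0790
  sulphur-dioxide contribution → 0.1629 μm/a
  chloride contribution → 0.4012 μm/a
  total first-year rate 0.5641 μm/a
Long-term exponent b (ISO 9224 Table 2, B1) = 0.667
  D(9) = 0.5641 × 9^0.667 = 0.5641 × 4.33 = 2.443 μm
  Mass loss = 2.443 μm × 8.96 g/cm³ = 21.89 g·m⁻²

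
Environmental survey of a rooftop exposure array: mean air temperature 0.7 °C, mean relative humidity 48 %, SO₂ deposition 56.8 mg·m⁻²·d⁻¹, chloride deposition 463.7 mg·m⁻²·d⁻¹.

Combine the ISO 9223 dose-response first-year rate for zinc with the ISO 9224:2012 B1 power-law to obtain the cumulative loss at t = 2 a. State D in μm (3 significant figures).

zinc: f(T) = +0.038·(T−10) [T≤10 °C] = -0.3534
  sulphur-dioxide contribution → 0.4875 μm/a
  chloride contribution → 0.9024 μm/a
  ⇒ r_corr(zinc) = 1.39 μm/a
Long-term exponent b (ISO 9224 Table 2, B1) = 0.813
  D(2) = 1.39 × 2^0.813 = 1.39 × 1.757 = 2.442 μm

D(2) = 2.44 μm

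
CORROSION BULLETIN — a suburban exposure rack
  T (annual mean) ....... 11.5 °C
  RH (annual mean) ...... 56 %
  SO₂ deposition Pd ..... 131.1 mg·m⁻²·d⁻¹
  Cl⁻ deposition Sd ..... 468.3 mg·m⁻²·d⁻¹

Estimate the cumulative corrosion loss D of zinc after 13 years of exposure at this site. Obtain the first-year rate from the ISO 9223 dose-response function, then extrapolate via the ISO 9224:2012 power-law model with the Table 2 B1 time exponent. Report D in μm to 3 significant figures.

D(13) = 30.0 μm

zinc: T>10 °C ⇒ hinge -0.071·(11.5−10) = -0.1065
  SO₂ term: 0.0129·131.1^0.44·exp(0.046·56-0.1065) = 1.303
  Sd branch = 0.0175·Sd^0.57·e^(0.008·RH+0.085·T) = 2.423 μm/a
  sum: 1.303 + 2.423 → r_corr = 3.725 μm/a
ISO 9224: D(t) = r_corr · t^b with b = 0.813 (zinc, B1)
  D(13) = 3.725 × 13^0.813 = 3.725 × 8.047 = 29.98 μm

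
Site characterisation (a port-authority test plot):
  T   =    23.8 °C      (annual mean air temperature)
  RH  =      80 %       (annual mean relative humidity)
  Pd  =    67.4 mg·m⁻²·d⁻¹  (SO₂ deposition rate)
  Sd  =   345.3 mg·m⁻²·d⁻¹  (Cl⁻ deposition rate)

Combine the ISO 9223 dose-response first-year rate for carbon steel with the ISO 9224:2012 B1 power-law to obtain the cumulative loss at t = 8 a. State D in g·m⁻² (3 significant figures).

D(8) = 4.10e+03 g·m⁻²

carbon steel: f(T) = -0.054·(T−10) [T>10 °C] = -0.7452
  sulphur-dioxide contribution → 37.16 μm/a
  chloride contribution → 138.8 μm/a
  total first-year rate 175.9 μm/a
ISO 9224: D(t) = r_corr · t^b with b = 0.523 (carbon steel, B1)
  D(8) = 175.9 × 8^0.523 = 175.9 × 2.967 = 522 μm
  Mass loss = 522 μm × 7.85 g/cm³ = 4097 g·m⁻²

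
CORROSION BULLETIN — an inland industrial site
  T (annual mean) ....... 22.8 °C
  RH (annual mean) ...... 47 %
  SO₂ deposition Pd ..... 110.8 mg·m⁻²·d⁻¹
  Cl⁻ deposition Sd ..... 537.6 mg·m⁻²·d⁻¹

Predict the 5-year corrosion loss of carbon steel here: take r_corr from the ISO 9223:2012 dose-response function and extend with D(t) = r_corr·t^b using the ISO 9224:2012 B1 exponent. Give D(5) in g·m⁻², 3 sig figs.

carbon steel: temperature factor f = -0.054·(12.8) = -0.6912
  Pd branch = 1.77·Pd^0.52·e^(0.02·RH+f) = 26.25 μm/a
  Cl⁻ term: 0.102·537.6^0.62·exp(0.033·47+0.04·22.8) = 59.04
  r_corr = 26.25 + 59.04 = 85.29 μm/a
Power-law: D(5) = r_corr · 5^0.523
  D(5) = 85.29 × 5^0.523 = 85.29 × 2.32 = 197.9 μm
  Mass loss = 197.9 μm × 7.85 g/cm³ = 1554 g·m⁻²

D(5) = 1.55e+03 g·m⁻²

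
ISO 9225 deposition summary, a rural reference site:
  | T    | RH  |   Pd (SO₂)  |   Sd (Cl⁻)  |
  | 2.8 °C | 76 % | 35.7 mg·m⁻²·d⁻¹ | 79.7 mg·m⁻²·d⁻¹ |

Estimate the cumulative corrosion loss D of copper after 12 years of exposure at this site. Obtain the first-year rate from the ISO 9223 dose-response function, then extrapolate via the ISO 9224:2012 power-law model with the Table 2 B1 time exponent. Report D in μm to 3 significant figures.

copper: f(T) = +0.126·(T−10) [T≤10 °C] = -0.9072
  sulphur-dioxide contribution → 0.4801 μm/a
  chloride contribution → 0.5915 μm/a
  ⇒ r_corr(copper) = 1.072 μm/a
ISO 9224: D(t) = r_corr · t^b with b = 0.667 (copper, B1)
  D(12) = 1.072 × 12^0.667 = 1.072 × 5.246 = 5.621 μm

D(12) = 5.62 μm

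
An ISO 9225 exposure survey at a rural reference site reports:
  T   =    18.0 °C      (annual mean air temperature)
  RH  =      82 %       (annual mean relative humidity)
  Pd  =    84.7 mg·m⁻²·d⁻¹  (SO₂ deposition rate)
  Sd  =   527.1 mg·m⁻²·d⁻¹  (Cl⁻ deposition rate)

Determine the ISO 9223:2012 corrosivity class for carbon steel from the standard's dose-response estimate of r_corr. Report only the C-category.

carbon steel: temperature factor f = -0.054·(8.0) = -0.4320
  Pd branch = 1.77·Pd^0.52·e^(0.02·RH+f) = 59.58 μm/a
  Cl⁻ term: 0.102·527.1^0.62·exp(0.033·82+0.04·18.0) = 152.8
  sum: 59.58 + 152.8 → r_corr = 212.4 μm/a
Category bounds: 200…700 μm/a bracket r_corr ⇒ CX

CX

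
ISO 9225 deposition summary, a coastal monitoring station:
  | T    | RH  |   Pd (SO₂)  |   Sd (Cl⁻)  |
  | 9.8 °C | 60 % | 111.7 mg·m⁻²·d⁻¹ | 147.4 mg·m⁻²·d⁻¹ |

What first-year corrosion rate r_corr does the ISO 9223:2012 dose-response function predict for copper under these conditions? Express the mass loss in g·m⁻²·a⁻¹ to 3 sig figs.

copper: f(T) = +0.126·(T−10) [T≤10 °C] = -0.0252
  SO₂ term: 0.0053·111.7^0.26·exp(0.059·60-0.0252) = 0.6071
  Cl⁻ term: 0.01025·147.4^0.27·exp(0.036·60+0.049·9.8) = 0.5531
  r_corr = 0.6071 + 0.5531 = 1.16 μm/a
Convert to mass loss: 1.16 μm/a × 8.96 g/cm³ = 10.4 g·m⁻²·a⁻¹

r_corr = 10.4 g·m⁻²·a⁻¹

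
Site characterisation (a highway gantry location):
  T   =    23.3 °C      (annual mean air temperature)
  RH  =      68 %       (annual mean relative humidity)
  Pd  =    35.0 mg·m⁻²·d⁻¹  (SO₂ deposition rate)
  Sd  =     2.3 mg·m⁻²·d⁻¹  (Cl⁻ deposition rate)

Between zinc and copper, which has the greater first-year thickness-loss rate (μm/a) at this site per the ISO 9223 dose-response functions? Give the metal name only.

zinc: f(T) = -0.071·(T−10) [T>10 °C] = -0.9443
  sulphur-dioxide contribution → 0.5475 μm/a
  chloride contribution → 0.3512 μm/a
  total first-year rate 0.8987 μm/a
copper: T>10 °C ⇒ hinge -0.080·(23.3−10) = -1.0640
  sulphur-dioxide contribution → 0.2547 μm/a
  chloride contribution → 0.4649 μm/a
  ⇒ r_corr(copper) = 0.7196 μm/a
Ordering by μm/a: zinc (0.899) > copper (0.72)

zinc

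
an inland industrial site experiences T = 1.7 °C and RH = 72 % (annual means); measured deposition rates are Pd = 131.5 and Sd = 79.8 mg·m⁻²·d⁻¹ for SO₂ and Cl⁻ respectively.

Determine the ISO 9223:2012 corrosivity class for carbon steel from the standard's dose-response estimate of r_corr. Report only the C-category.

carbon steel: f(T) = +0.150·(T−10) [T≤10 °C] = -1.2450
  Pd branch = 1.77·Pd^0.52·e^(0.02·RH+f) = 27.2 μm/a
  Sd branch = 0.102·Sd^0.62·e^(0.033·RH+0.04·T) = 17.75 μm/a
  r_corr = 27.2 + 17.75 = 44.95 μm/a
Category bounds: 25…50 μm/a bracket r_corr ⇒ C3

C3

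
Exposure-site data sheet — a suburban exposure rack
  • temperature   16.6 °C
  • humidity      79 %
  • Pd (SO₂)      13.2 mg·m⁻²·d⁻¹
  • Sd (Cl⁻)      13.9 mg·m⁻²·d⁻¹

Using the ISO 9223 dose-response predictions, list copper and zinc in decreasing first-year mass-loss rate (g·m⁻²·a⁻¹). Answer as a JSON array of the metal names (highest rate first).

["copper", "zinc"]

copper: T>10 °C ⇒ hinge -0.080·(16.6−10) = -0.5280
  Pd branch = 0.0053·Pd^0.26·e^(0.059·RH+f) = 0.6465 μm/a
  Sd branch = 0.01025·Sd^0.27·e^(0.036·RH+0.049·T) = 0.8086 μm/a
  sum: 0.6465 + 0.8086 → r_corr = 1.455 μm/a
  mass loss = 1.455 μm/a × 8.96 g/cm³ = 13.04 g·m⁻²·a⁻¹
zinc: f(T) = -0.071·(T−10) [T>10 °C] = -0.4686
  SO₂ term: 0.0129·13.2^0.44·exp(0.046·79-0.4686) = 0.9514
  Sd branch = 0.0175·Sd^0.57·e^(0.008·RH+0.085·T) = 0.6051 μm/a
  sum: 0.9514 + 0.6051 → r_corr = 1.556 μm/a
  mass loss = 1.556 μm/a × 7.14 g/cm³ = 11.11 g·m⁻²·a⁻¹
Ordering by g·m⁻²·a⁻¹: copper (13) > zinc (11.1)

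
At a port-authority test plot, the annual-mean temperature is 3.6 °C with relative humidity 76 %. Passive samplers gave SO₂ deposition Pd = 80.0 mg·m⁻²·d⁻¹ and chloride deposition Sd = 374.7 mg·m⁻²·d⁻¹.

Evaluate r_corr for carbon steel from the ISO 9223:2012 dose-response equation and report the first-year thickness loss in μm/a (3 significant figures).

carbon steel: f(T) = +0.150·(T−10) [T≤10 °C] = -0.9600
  Pd branch = 1.77·Pd^0.52·e^(0.02·RH+f) = 30.25 μm/a
  Cl⁻ term: 0.102·374.7^0.62·exp(0.033·76+0.04·3.6) = 57.02
  sum: 30.25 + 57.02 → r_corr = 87.27 μm/a

r_corr = 87.3 μm/a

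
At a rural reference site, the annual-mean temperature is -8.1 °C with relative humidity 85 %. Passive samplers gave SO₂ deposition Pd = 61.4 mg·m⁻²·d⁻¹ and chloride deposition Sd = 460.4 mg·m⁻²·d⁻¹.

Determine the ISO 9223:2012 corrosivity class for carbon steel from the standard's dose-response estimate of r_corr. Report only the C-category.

C4

carbon steel: f(T) = +0.150·(T−10) [T≤10 °C] = -2.7150
  sulphur-dioxide contribution → 5.458 μm/a
  chloride contribution → 54.6 μm/a
  total first-year rate 60.06 μm/a
60.1 μm/a falls in (50, 80] for carbon steel → category C4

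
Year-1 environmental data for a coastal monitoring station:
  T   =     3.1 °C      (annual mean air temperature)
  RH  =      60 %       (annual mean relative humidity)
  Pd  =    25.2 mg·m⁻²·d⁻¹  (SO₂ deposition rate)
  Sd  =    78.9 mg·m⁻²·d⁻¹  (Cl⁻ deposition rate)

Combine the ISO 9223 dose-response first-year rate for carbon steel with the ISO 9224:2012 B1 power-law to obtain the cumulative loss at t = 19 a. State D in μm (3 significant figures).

D(19) = 111 μm

carbon steel: T≤10 °C ⇒ hinge +0.150·(3.1−10) = -1.0350
  sulphur-dioxide contribution → 11.18 μm/a
  chloride contribution → 12.55 μm/a
  ⇒ r_corr(carbon steel) = 23.73 μm/a
Power-law: D(19) = r_corr · 19^0.523
  D(19) = 23.73 × 19^0.523 = 23.73 × 4.664 = 110.7 μm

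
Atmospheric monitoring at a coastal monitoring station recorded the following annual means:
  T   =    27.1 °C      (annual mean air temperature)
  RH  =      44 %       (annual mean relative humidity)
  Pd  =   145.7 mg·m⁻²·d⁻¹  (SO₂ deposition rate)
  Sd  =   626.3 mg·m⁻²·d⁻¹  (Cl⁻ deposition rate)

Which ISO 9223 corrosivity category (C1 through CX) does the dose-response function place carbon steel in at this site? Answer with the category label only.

C5

carbon steel: temperature factor f = -0.054·(17.1) = -0.9234
  SO₂ term: 1.77·145.7^0.52·exp(0.02·44-0.9234) = 22.6
  Sd branch = 0.102·Sd^0.62·e^(0.033·RH+0.04·T) = 69.82 μm/a
  sum: 22.6 + 69.82 → r_corr = 92.42 μm/a
Category bounds: 80…200 μm/a bracket r_corr ⇒ C5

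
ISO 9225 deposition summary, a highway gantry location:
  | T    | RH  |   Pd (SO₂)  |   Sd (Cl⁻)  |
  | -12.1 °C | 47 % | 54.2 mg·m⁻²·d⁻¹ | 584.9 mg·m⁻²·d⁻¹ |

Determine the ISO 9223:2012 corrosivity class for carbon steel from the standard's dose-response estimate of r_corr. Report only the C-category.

C2

carbon steel: f(T) = +0.150·(T−10) [T≤10 °C] = -3.3150
  SO₂ term: 1.77·54.2^0.52·exp(0.02·47-3.3150) = 1.313
  Cl⁻ term: 0.102·584.9^0.62·exp(0.033·47+0.04·-12.1) = 15.4
  r_corr = 1.313 + 15.4 = 16.72 μm/a
Category bounds: 1.3…25 μm/a bracket r_corr ⇒ C2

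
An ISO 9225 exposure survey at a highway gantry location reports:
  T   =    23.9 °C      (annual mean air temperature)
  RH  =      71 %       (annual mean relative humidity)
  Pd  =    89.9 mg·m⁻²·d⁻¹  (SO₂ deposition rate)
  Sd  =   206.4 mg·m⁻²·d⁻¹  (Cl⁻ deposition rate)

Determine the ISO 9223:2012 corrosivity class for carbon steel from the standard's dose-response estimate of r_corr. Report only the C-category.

carbon steel: f(T) = -0.054·(T−10) [T>10 °C] = -0.7506
  sulphur-dioxide contribution → 35.86 μm/a
  chloride contribution → 75.24 μm/a
  total first-year rate 111.1 μm/a
Category bounds: 80…200 μm/a bracket r_corr ⇒ C5

C5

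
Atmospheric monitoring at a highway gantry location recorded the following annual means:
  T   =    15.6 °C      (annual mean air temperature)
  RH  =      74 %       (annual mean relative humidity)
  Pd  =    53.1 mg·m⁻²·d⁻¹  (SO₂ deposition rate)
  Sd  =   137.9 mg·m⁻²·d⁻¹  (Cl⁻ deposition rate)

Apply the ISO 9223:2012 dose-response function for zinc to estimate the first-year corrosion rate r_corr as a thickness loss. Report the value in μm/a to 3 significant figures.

r_corr = 3.47 μm/a

zinc: temperature factor f = -0.071·(5.6) = -0.3976
  Pd branch = 0.0129·Pd^0.44·e^(0.046·RH+f) = 1.497 μm/a
  Sd branch = 0.0175·Sd^0.57·e^(0.008·RH+0.085·T) = 1.975 μm/a
  sum: 1.497 + 1.975 → r_corr = 3.472 μm/a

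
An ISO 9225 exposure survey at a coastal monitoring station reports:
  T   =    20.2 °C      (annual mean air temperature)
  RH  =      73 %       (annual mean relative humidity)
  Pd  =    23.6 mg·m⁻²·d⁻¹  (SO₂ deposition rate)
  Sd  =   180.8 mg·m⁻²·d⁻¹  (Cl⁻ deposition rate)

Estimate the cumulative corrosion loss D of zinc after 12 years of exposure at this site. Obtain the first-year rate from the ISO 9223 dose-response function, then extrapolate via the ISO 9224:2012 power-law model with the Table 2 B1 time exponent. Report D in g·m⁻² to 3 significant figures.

zinc: T>10 °C ⇒ hinge -0.071·(20.2−10) = -0.7242
  Pd branch = 0.0129·Pd^0.44·e^(0.046·RH+f) = 0.722 μm/a
  Sd branch = 0.0175·Sd^0.57·e^(0.008·RH+0.085·T) = 3.38 μm/a
  sum: 0.722 + 3.38 → r_corr = 4.102 μm/a
Long-term exponent b (ISO 9224 Table 2, B1) = 0.813
  D(12) = 4.102 × 12^0.813 = 4.102 × 7.54 = 30.93 μm
  Mass loss = 30.93 μm × 7.14 g/cm³ = 220.8 g·m⁻²

D(12) = 221 g·m⁻²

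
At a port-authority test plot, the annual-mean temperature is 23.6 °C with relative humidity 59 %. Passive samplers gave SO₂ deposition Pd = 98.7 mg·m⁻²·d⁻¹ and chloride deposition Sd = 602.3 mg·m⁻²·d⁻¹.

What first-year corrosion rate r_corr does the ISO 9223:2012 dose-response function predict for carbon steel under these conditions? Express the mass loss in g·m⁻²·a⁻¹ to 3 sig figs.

r_corr = 999 g·m⁻²·a⁻¹

carbon steel: f(T) = -0.054·(T−10) [T>10 °C] = -0.7344
  sulphur-dioxide contribution → 30.1 μm/a
  chloride contribution → 97.19 μm/a
  ⇒ r_corr(carbon steel) = 127.3 μm/a
Convert to mass loss: 127.3 μm/a × 7.85 g/cm³ = 999.2 g·m⁻²·a⁻¹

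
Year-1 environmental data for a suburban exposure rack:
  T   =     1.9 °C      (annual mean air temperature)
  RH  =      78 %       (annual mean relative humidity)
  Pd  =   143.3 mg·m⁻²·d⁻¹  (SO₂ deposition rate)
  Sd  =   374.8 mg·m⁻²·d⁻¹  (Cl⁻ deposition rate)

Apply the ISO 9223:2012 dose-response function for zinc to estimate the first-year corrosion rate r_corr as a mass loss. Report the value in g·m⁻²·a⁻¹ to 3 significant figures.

zinc: T≤10 °C ⇒ hinge +0.038·(1.9−10) = -0.3078
  Pd branch = 0.0129·Pd^0.44·e^(0.046·RH+f) = 3.047 μm/a
  Sd branch = 0.0175·Sd^0.57·e^(0.008·RH+0.085·T) = 1.125 μm/a
  r_corr = 3.047 + 1.125 = 4.173 μm/a
Convert to mass loss: 4.173 μm/a × 7.14 g/cm³ = 29.79 g·m⁻²·a⁻¹

r_corr = 29.8 g·m⁻²·a⁻¹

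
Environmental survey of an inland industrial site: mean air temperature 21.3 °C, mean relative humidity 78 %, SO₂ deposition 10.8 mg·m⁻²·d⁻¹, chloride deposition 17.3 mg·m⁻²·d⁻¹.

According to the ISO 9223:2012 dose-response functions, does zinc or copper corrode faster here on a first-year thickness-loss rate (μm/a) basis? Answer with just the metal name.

zinc

zinc: temperature factor f = -0.071·(11.3) = -0.8023
  sulphur-dioxide contribution → 0.5958 μm/a
  chloride contribution → 1.014 μm/a
  ⇒ r_corr(zinc) = 1.61 μm/a
copper: f(T) = -0.080·(T−10) [T>10 °C] = -0.9040
  sulphur-dioxide contribution → 0.3972 μm/a
  chloride contribution → 1.042 μm/a
  total first-year rate 1.439 μm/a
Ordering by μm/a: zinc (1.61) > copper (1.44)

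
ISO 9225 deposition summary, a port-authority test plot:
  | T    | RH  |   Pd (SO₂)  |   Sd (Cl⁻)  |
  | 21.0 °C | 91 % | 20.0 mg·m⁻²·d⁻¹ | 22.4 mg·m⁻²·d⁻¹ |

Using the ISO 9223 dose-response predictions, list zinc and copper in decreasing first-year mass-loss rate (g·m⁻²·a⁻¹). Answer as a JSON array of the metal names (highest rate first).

zinc: temperature factor f = -0.071·(11.0) = -0.7810
  SO₂ term: 0.0129·20.0^0.44·exp(0.046·91-0.7810) = 1.451
  Sd branch = 0.0175·Sd^0.57·e^(0.008·RH+0.085·T) = 1.271 μm/a
  sum: 1.451 + 1.271 → r_corr = 2.722 μm/a
  mass loss = 2.722 μm/a × 7.14 g/cm³ = 19.44 g·m⁻²·a⁻¹
copper: T>10 °C ⇒ hinge -0.080·(21.0−10) = -0.8800
  Pd branch = 0.0053·Pd^0.26·e^(0.059·RH+f) = 1.028 μm/a
  Cl⁻ term: 0.01025·22.4^0.27·exp(0.036·91+0.049·21.0) = 1.758
  r_corr = 1.028 + 1.758 = 2.786 μm/a
  mass loss = 2.786 μm/a × 8.96 g/cm³ = 24.96 g·m⁻²·a⁻¹
Ordering by g·m⁻²·a⁻¹: copper (25) > zinc (19.4)

["copper", "zinc"]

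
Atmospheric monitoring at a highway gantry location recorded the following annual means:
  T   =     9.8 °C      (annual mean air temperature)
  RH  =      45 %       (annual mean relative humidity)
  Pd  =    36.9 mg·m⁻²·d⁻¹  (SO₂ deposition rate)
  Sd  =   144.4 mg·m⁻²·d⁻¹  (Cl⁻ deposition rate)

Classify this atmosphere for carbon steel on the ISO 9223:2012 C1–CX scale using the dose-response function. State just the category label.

C3

carbon steel: temperature factor f = +0.150·(-0.2) = -0.0300
  sulphur-dioxide contribution → 27.58 μm/a
  chloride contribution → 14.54 μm/a
  ⇒ r_corr(carbon steel) = 42.13 μm/a
Category bounds: 25…50 μm/a bracket r_corr ⇒ C3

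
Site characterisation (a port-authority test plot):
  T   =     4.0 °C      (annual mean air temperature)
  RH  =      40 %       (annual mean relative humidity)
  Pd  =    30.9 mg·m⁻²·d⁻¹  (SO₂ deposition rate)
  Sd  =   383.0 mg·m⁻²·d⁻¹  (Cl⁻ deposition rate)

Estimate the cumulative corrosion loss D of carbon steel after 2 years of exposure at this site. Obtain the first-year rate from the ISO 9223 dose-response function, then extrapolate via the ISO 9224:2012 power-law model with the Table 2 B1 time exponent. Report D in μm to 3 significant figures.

carbon steel: T≤10 °C ⇒ hinge +0.150·(4.0−10) = -0.9000
  sulphur-dioxide contribution → 9.535 μm/a
  chloride contribution → 17.9 μm/a
  ⇒ r_corr(carbon steel) = 27.44 μm/a
Power-law: D(2) = r_corr · 2^0.523
  D(2) = 27.44 × 2^0.523 = 27.44 × 1.437 = 39.43 μm

D(2) = 39.4 μm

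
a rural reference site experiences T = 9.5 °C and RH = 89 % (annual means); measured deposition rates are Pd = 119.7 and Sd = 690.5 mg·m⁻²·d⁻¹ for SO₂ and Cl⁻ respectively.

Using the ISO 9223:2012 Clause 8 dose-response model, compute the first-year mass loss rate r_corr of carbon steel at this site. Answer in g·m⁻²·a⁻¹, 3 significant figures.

r_corr = 2.19e+03 g·m⁻²·a⁻¹

carbon steel: f(T) = +0.150·(T−10) [T≤10 °C] = -0.0750
  SO₂ term: 1.77·119.7^0.52·exp(0.02·89-0.0750) = 117.2
  Cl⁻ term: 0.102·690.5^0.62·exp(0.033·89+0.04·9.5) = 162
  r_corr = 117.2 + 162 = 279.2 μm/a
Convert to mass loss: 279.2 μm/a × 7.85 g/cm³ = 2192 g·m⁻²·a⁻¹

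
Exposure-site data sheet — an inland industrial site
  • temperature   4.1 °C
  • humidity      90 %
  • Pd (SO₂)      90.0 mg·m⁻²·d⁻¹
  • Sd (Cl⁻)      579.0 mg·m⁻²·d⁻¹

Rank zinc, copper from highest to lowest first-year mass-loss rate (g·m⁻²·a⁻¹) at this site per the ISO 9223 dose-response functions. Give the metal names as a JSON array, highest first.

["zinc", "copper"]

zinc: temperature factor f = +0.038·(-5.9) = -0.2242
  SO₂ term: 0.0129·90.0^0.44·exp(0.046·90-0.2242) = 4.689
  Sd branch = 0.0175·Sd^0.57·e^(0.008·RH+0.085·T) = 1.913 μm/a
  r_corr = 4.689 + 1.913 = 6.602 μm/a
  mass loss = 6.602 μm/a × 7.14 g/cm³ = 47.14 g·m⁻²·a⁻¹
copper: temperature factor f = +0.126·(-5.9) = -0.7434
  SO₂ term: 0.0053·90.0^0.26·exp(0.059·90-0.7434) = 1.643
  Cl⁻ term: 0.01025·579.0^0.27·exp(0.036·90+0.049·4.1) = 1.782
  r_corr = 1.643 + 1.782 = 3.425 μm/a
  mass loss = 3.425 μm/a × 8.96 g/cm³ = 30.69 g·m⁻²·a⁻¹
Ordering by g·m⁻²·a⁻¹: zinc (47.1) > copper (30.7)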